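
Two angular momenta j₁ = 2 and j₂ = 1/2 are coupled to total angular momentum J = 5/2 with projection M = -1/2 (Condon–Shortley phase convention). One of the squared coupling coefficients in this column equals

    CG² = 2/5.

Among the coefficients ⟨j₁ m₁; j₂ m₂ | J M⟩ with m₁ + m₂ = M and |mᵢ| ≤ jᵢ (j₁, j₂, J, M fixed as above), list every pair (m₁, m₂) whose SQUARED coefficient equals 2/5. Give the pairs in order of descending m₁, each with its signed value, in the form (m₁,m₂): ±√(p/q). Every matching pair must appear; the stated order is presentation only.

(-1,1/2): +√(2/5)

Admissible pairs with m₁+m₂ = M = -1/2: (-1,1/2), (0,-1/2)
  (m₁,m₂)=(0,-1/2): CG² = 3/5, CG = +√(3/5)
  (m₁,m₂)=(-1,1/2): CG² = 2/5, CG = +√(2/5)   ← matches the target
Pairs with CG² = 2/5: (-1,1/2): +√(2/5)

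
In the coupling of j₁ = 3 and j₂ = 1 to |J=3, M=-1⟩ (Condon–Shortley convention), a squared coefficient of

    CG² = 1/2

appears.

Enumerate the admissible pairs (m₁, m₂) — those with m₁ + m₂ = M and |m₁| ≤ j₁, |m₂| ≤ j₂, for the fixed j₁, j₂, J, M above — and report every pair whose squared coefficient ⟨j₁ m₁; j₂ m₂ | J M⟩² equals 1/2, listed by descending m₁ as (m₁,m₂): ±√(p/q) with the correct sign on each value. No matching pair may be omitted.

Admissible pairs with m₁+m₂ = M = -1: (-2,1), (-1,0), (0,-1)
  (m₁,m₂)=(0,-1): CG² = 1/2, CG = +√(1/2)   ← matches the target
  (m₁,m₂)=(-1,0): CG² = 1/12, CG = −√(1/12)
  (m₁,m₂)=(-2,1): CG² = 5/12, CG = −√(5/12)
Pairs with CG² = 1/2: (0,-1): +√(1/2)

(0,-1): +√(1/2)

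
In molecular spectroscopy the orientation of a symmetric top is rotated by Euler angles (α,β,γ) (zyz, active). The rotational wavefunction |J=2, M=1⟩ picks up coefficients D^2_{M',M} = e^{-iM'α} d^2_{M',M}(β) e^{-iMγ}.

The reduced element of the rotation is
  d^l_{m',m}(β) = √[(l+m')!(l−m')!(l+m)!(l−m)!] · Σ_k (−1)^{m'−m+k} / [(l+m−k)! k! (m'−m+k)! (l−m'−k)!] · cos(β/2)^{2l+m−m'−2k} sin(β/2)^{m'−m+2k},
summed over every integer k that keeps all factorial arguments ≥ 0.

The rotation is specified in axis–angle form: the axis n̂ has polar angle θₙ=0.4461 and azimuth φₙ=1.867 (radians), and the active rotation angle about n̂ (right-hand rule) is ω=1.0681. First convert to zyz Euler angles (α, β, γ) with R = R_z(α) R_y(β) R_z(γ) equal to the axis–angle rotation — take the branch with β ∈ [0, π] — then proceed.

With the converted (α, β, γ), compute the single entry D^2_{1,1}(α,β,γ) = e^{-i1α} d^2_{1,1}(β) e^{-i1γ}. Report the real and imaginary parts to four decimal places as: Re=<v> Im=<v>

Re=0.4278 Im=-0.6380

Axis–angle → zyz. n̂ = (sinθₙcosφₙ, sinθₙsinφₙ, cosθₙ) = (-0.125937, +0.412661, +0.902137), ω = 1.0681.
R = I cosω + sinω [n̂]ₓ + (1−cosω) n̂n̂ᵀ gives
  R = [+0.490009, -0.817461, +0.302735; +0.763599, +0.570036, +0.303274; -0.420485, +0.082561, +0.903535]
β = atan2(√(R₁₃²+R₂₃²), R₃₃) = 0.442847; α = atan2(R₂₃, R₁₃) mod 2π = 0.786288; γ = atan2(R₃₂, −R₃₁) mod 2π = 0.193881
First d^2_{1,1}(β=0.4428), then the phase factors e^{-i(1)α} and e^{-i(1)γ}:
Half-angle: c=0.975586, s=0.219618. N=√(6·1·6·1)=6.000000
k: max(0,(1)−(1))=0 … min(2+(1),2−(1))=1
  k=0: (−1)^0·6.0000/(6)·0.9756^4·0.2196^0 = +0.905862
  k=1: (−1)^1·6.0000/(2)·0.9756^2·0.2196^2 = -0.137718
d^2_{1,1}(0.4428) = +0.905862 -0.137718 = +0.768144
Attach z-rotation phases: D = e^{-i(1)(0.7863)}·(+0.768144)·e^{-i(1)(0.1939)} = +0.427766-0.638014i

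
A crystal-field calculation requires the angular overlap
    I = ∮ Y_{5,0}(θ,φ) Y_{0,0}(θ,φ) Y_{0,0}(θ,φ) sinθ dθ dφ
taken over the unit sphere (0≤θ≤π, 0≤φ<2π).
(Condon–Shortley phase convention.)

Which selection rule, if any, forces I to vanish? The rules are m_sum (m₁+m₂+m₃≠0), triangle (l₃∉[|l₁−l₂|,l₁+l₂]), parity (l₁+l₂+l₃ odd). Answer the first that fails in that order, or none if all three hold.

Σmᵢ = 0  ✓
l₃∈[|l₁−l₂|,l₁+l₂]=[5,5] required, l₃=0 fails  ✗
Σlᵢ = 5 ⇒ odd

triangle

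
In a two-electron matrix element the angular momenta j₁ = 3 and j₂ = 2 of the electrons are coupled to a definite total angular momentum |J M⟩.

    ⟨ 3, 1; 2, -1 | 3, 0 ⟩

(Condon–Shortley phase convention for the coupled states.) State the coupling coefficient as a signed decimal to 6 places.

+0.182574

triangle: 2!*4!*2!/9! = 96/362880
(j±m)!: 4!*2!*1!*3!*3!*3! = 10368
prefactor² = (2J+1)*Δ*N² = 96/5
  k=0: +1/(0!*2!*2!*1!*2!*1!) = 1/8
  k=1: −1/(1!*1!*1!*0!*3!*2!) = -1/12
Σ = 1/24  ⇒  CG² = 96/5*(1/24)² = 1/30
CG = +√(1/30) = +0.182574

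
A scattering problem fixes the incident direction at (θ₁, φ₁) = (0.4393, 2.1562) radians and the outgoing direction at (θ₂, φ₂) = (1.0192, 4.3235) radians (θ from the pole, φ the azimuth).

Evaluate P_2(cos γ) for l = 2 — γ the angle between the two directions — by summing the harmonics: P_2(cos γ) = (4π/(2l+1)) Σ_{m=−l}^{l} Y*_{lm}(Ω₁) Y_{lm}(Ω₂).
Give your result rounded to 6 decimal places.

Summing Y*_{l m}(θ₁,φ₁)·Y_{l m}(θ₂,φ₂) over m ∈ [−2, 2]; prefactor 4π/(2·2+1) = 2.513274:
  term(m=-2) = -0.00722 + 0.01820j   from Y*(Ω₁)=-0.02721 - 0.06436j, Y(Ω₂)=-0.19963 - 0.19661j
  term(m=-1) = -0.05760 - 0.08483j   from Y*(Ω₁)=-0.16431 + 0.24786j, Y(Ω₂)=-0.13074 + 0.31906j
  term(m=+0) = -0.02553 + 0.00000j   from Y*(Ω₁)=0.45963 + 0.00000j, Y(Ω₂)=-0.05555 + 0.00000j
  term(m=+1) = -0.05760 + 0.08483j   from Y*(Ω₁)=0.16431 + 0.24786j, Y(Ω₂)=0.13074 + 0.31906j
  term(m=+2) = -0.00722 - 0.01820j   from Y*(Ω₁)=-0.02721 + 0.06436j, Y(Ω₂)=-0.19963 + 0.19661j
Total Σ_m = -0.15517 + 0.00000j. Multiply by 2.513274: -0.39000 + 0.00000j. P_2(cos γ) = -0.389996

-0.389996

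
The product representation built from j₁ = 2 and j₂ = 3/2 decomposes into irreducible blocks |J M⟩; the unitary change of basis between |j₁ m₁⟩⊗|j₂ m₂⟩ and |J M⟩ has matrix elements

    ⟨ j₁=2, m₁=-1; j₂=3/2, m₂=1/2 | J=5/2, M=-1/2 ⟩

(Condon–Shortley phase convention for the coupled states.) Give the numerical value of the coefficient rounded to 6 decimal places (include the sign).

-0.597614

√[6·1!3!2!/7! · 1!3!2!1!2!3!] = √(72/35)
  +(−1)^0/∏(0,1,3,2,0,0)! = 1/12  (running 1/12)
  +(−1)^1/∏(1,0,2,1,1,1)! = -1/2  (running -5/12)
⟨..|..⟩ = √(72/35)·(-5/12) = -0.597614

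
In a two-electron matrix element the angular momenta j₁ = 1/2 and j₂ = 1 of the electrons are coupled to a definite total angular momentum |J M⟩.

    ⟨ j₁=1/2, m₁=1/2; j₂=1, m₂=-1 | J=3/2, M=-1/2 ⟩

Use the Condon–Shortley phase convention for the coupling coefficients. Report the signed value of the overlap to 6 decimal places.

+√(1/3) = +0.577350

j₁+j₂−J=0  J+j₁−j₂=1  J−j₁+j₂=2  j₁+j₂+J+1=4
(j₁±m₁, j₂±m₂, J±M) = (1,0,0,2,1,2)
P² = 4/3
sum k=0..0:
  [0] +1/2 = 1/2
S = 1/2
C² = P²·S² = 1/3 ; C = +0.577350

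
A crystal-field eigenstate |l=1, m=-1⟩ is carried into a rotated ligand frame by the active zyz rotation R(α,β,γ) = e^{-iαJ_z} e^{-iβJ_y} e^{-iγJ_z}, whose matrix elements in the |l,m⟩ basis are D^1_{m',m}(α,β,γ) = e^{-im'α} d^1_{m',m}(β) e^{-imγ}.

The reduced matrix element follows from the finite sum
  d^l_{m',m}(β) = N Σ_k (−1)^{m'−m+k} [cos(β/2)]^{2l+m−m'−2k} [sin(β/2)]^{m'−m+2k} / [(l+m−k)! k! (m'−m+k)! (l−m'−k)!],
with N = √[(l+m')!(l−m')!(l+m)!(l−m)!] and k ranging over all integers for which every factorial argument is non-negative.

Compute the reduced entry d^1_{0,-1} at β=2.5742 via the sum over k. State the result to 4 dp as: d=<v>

d^1_{0,-1}(β=2.5742) via the finite sum:
With c≡cos(β/2)=0.279906 and s≡sin(β/2)=0.960027, N=[1·1·1·2]^{1/2}=1.414214
k: max(0,(-1)−(0))=0 … min(1+(-1),1−(0))=0
  k=0: (−1)^1·1.4142/(1)·0.2799^1·0.9600^1 = -0.380024
d^1_{0,-1}(2.5742) = -0.380024

d=-0.3800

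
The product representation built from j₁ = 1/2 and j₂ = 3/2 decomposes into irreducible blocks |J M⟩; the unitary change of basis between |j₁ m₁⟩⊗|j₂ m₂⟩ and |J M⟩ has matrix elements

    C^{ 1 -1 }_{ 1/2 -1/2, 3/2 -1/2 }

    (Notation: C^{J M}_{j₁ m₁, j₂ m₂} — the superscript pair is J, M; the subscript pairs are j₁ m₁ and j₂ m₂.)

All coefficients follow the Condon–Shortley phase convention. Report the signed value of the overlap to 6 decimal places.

-0.500000

j₁+j₂−J=1  J+j₁−j₂=0  J−j₁+j₂=2  j₁+j₂+J+1=4
(j₁±m₁, j₂±m₂, J±M) = (0,1,1,2,0,2)
P² = 1
sum k=1..1:
  [1] −1/2 = -1/2
S = -1/2
C² = P²·S² = 1/4 ; C = -0.500000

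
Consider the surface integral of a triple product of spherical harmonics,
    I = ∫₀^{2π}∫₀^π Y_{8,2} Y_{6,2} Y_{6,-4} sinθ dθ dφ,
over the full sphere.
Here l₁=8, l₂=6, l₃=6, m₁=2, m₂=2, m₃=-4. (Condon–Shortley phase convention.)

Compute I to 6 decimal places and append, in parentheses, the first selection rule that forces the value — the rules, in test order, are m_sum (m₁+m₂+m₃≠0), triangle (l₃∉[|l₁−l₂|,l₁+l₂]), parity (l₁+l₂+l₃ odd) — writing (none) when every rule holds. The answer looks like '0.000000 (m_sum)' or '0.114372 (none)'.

m-sum 0 ✓  L=20 even ✓  2≤6≤14 ✓
Π(2lᵢ+1) = 17×13×13 = 2873
triangle coeff Δ(8,6,6) = 1/1309458150
Σ_t [2,6]: t=2:+1/49766400 t=3:−1/3110400 t=4:+1/1327104 t=5:−1/3110400 t=6:+1/49766400 = 1/6635520
(3j)²=350/46189 [(8 6 6; 0 0 0)], sign=+1
Σ_t [4,6]: t=4:+1/19906560 t=5:−1/21772800 t=6:+1/232243200 = 1/116121600
(3j)²=48/46189 [(8 6 6; 2 2 -4)], sign=+1
⇒ 4πI² = 16800/742577
I = (+1)√(16800/742577/(4π)) = 0.04243058
No selection rule forces the value: the integral is nonzero (none).

0.042431 (none)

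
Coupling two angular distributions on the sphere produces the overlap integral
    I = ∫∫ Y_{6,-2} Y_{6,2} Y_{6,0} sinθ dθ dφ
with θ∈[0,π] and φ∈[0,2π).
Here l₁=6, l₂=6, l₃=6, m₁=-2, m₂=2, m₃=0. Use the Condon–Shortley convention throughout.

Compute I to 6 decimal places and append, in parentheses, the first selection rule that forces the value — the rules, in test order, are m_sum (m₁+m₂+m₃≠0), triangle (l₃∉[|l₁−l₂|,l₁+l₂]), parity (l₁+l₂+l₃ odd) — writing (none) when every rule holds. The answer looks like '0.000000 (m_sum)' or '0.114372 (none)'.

-0.062979 (none)

Checks pass: Σm=0; 18 even; l₃=6∈[0,12].
(2·6+1)(2·6+1)(2·6+1) = 2197
Δ: 6! 6! 6! / 19! → 1/325909584
sum: t=0:+1/373248000 t=1:−1/1728000 t=2:+1/110592 t=3:−1/46656 t=4:+1/110592 t=5:−1/1728000 t=6:+1/373248000 = -7/1555200
3j²(6 6 6; 0 0 0) = Δ·Π!·Σ² = 400/46189  (sign -1)
sum: t=2:+1/24883200 t=3:−1/518400 t=4:+1/110592 t=5:−1/155520 t=6:+1/1658880 = 11/8294400
3j²(6 6 6; -2 2 0) = Δ·Π!·Σ² = 11/4199  (sign +1)
combine: 4πI² = 2197·400/46189·11/4199 = 5200/104329
take √, sign -1: I = -0.06297878
No selection rule forces the value: the integral is nonzero (none).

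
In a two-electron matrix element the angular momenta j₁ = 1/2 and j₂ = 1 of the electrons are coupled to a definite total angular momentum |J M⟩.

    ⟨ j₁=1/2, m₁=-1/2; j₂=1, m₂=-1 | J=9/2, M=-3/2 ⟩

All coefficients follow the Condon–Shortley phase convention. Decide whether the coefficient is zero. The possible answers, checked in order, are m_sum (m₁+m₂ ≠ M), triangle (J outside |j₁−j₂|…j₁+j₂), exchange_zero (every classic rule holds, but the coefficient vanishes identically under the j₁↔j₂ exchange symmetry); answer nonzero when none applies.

m-sum: m₁+m₂ = -1/2+(-1) = -3/2, M = -3/2  ✓
triangle: need |j₁−j₂| ≤ J ≤ j₁+j₂, i.e. J ∈ [1/2, 3/2]; J = 9/2 is outside ✗ ⇒ coefficient is 0

triangle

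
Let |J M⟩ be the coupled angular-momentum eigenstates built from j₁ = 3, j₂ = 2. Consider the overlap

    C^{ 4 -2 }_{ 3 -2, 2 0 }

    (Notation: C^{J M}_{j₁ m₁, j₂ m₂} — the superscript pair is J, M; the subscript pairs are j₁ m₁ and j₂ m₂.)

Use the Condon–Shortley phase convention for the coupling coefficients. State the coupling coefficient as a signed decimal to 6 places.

-0.585540  (= −√(12/35))

j₁+j₂−J=1  J+j₁−j₂=5  J−j₁+j₂=3  j₁+j₂+J+1=10
(j₁±m₁, j₂±m₂, J±M) = (1,5,2,2,2,6)
P² = 8640/7
sum k=0..1:
  [0] +1/240 = 1/240
  [1] −1/48 = -1/48
S = -1/60
C² = P²·S² = 12/35 ; C = -0.585540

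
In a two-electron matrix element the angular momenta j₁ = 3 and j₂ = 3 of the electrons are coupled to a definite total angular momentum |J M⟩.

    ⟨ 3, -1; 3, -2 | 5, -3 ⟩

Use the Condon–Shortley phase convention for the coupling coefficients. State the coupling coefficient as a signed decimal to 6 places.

√[11·1!5!5!/12! · 2!4!1!5!2!8!] = √(153600)
  +(−1)^0/∏(0,1,4,1,1,4)! = 1/576  (running 1/576)
  +(−1)^1/∏(1,0,3,0,2,5)! = -1/1440  (running 1/960)
⟨..|..⟩ = √(153600)·(1/960) = +0.408248

+0.408248  (= +√(1/6))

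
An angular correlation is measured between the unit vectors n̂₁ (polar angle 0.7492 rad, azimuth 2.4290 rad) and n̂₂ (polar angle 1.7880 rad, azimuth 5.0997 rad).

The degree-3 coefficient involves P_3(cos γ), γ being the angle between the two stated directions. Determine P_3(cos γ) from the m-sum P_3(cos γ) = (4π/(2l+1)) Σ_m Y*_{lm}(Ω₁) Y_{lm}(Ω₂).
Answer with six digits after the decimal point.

Expand P_3 via completeness: Σ_{m} conj(Y_{3,m}) at Ω₁ times Y_{3,m} at Ω₂ —
  m=-3: (0.070788, 0.111176) × (-0.356477, -0.154455) = (-0.008063, -0.050565)  (running Σ = (-0.008063, -0.050565))
  m=-2: (0.050363, -0.343428) × (0.150091, -0.146891) = (-0.042887, -0.058943)  (running Σ = (-0.050950, -0.109509))
  m=-1: (-0.279934, 0.241877) × (-0.091519, -0.224359) = (0.079887, 0.040669)  (running Σ = (0.028937, -0.068839))
  m=0: (-0.087213, -0.000000) × (0.222585, 0.000000) = (-0.019412, -0.000000)  (running Σ = (0.009524, -0.068839))
  m=1: (0.279934, 0.241877) × (0.091519, -0.224359) = (0.079887, -0.040669)  (running Σ = (0.089411, -0.109509))
  m=2: (0.050363, 0.343428) × (0.150091, 0.146891) = (-0.042887, 0.058943)  (running Σ = (0.046524, -0.050565))
  m=3: (-0.070788, 0.111176) × (0.356477, -0.154455) = (-0.008063, 0.050565)  (running Σ = (0.038461, 0.000000))
Σ over m = (0.038461, 0.000000); ×(4π/7) → (0.069045, 0.000000). Real part: 0.069045

0.069045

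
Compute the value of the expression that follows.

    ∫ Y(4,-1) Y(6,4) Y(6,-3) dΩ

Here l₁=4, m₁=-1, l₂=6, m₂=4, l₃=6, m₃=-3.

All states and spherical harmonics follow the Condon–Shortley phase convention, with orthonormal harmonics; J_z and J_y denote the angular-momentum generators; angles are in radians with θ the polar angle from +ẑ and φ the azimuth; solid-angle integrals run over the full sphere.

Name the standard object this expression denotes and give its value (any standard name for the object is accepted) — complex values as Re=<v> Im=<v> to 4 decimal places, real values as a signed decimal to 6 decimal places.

This is a Gaunt coefficient — the integral of a triple product of spherical harmonics over the sphere.
Checks pass: Σm=0; 16 even; l₃=6∈[2,10].
(2·4+1)(2·6+1)(2·6+1) = 1521
Δ: 4! 4! 8! / 17! → 1/15315300
sum: t=0:+1/829440 t=1:−1/25920 t=2:+1/9216 t=3:−1/25920 t=4:+1/829440 = 7/207360
3j²(4 6 6; 0 0 0) = Δ·Π!·Σ² = 28/2431  (sign +1)
sum: t=2:+1/967680 t=3:−1/120960 t=4:+1/207360 = -1/414720
3j²(4 6 6; -1 4 -3) = Δ·Π!·Σ² = 21/4862  (sign +1)
combine: 4πI² = 1521·28/2431·21/4862 = 2646/34969
take √, sign +1: I = 0.07759762

Gaunt coefficient, +0.077598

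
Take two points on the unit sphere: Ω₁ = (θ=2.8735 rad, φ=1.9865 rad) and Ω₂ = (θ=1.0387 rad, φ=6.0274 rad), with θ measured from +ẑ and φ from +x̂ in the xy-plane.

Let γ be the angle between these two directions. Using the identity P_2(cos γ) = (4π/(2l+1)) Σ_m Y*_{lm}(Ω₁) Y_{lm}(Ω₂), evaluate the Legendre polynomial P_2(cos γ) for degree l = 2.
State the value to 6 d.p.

Addition theorem: P_2(cos γ) = (4π/5) Σ_m Y*_{lm}(Ω₁) Y_{lm}(Ω₂), m = −2…2:
  term(m=-2) = (-0.001756, -0.007574)   from Y*(Ω₁)=(-0.018264, -0.020027), Y(Ω₂)=(0.250126, 0.140426)
  term(m=-1) = (0.041467, -0.052180)   from Y*(Ω₁)=(0.079689, -0.180526), Y(Ω₂)=(0.326768, 0.085454)
  term(m=+0) = (-0.040552, 0.000000)   from Y*(Ω₁)=(0.564392, -0.000000), Y(Ω₂)=(-0.071851, 0.000000)
  term(m=+1) = (0.041467, 0.052180)   from Y*(Ω₁)=(-0.079689, -0.180526), Y(Ω₂)=(-0.326768, 0.085454)
  term(m=+2) = (-0.001756, 0.007574)   from Y*(Ω₁)=(-0.018264, 0.020027), Y(Ω₂)=(0.250126, -0.140426)
Total Σ_m = (0.038869, 0.000000). Multiply by 2.513274: (0.097689, 0.000000). P_2(cos γ) = 0.097689

0.097689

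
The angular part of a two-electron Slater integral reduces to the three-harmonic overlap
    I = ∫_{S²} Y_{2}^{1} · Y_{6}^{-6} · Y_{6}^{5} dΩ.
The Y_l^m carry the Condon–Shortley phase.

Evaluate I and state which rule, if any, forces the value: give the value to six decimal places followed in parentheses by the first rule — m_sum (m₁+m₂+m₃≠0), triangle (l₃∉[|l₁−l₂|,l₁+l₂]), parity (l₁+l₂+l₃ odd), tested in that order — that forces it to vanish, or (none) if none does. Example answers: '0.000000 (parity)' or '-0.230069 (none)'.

m-sum 0 ✓  L=14 even ✓  4≤6≤8 ✓
Π(2lᵢ+1) = 5×13×13 = 845
triangle coeff Δ(2,6,6) = 1/90090
Σ_t [0,2]: t=0:+1/69120 t=1:−1/14400 t=2:+1/69120 = -7/172800
(3j)²=14/715 [(2 6 6; 0 0 0)], sign=-1
Σ_t [0,0]: t=0:+1/7257600 = 1/7257600
(3j)²=11/455 [(2 6 6; 1 -6 5)], sign=-1
⇒ 4πI² = 2/5
I = (+1)√(2/5/(4π)) = 0.17841241
No selection rule forces the value: the integral is nonzero (none).

0.178412 (none)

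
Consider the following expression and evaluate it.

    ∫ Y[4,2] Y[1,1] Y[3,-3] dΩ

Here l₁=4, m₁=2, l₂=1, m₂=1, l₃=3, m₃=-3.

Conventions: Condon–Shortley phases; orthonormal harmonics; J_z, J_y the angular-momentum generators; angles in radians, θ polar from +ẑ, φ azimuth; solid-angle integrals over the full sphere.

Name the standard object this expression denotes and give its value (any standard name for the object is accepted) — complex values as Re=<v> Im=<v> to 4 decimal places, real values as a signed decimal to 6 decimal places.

Gaunt coefficient, +0.061558

This is a Gaunt coefficient — the integral of a triple product of spherical harmonics over the sphere.
Rules hold: Σm=0, L=8 even, 3≤3≤5.
N = 9·3·7 = 189
Δ = 2!·6!·0!/9! = 1/252
Racah Σ t=1..1: t=1:−1/36 = -1/36
⇒ 3j(4 1 3; 0 0 0)² = 4/63, sgn +1
Racah Σ t=2..2: t=2:+1/1440 = 1/1440
⇒ 3j(4 1 3; 2 1 -3)² = 1/252, sgn +1
4πI² = N·(3j₀)²·(3jₘ)² = 1/21
I = +1·√(0.047619/4π) = 0.06155813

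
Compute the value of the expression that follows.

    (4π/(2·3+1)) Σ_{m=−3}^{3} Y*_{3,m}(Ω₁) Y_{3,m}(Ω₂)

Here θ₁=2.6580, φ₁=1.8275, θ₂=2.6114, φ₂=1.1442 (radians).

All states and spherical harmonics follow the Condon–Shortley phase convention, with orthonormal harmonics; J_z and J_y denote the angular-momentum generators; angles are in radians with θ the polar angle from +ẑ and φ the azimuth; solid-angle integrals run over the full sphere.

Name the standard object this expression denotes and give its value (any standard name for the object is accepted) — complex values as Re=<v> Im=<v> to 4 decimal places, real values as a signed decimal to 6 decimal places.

This sum is the spherical-harmonic addition theorem: it equals the Legendre polynomial P_l(cos γ) of the angle γ between the two directions.
Summing Y*_{l m}(θ₁,φ₁)·Y_{l m}(θ₂,φ₂) over m ∈ [−3, 3]; prefactor 4π/(2·3+1) = 1.795196:
  term(m=-3) = -0.001043+0.002008i   from Y*(Ω₁)=+0.029199-0.030106i, Y(Ω₂)=-0.051688+0.015481i
  term(m=-2) = +0.008943+0.043188i   from Y*(Ω₁)=+0.170389+0.096072i, Y(Ω₂)=+0.148267+0.169868i
  term(m=-1) = +0.151287+0.123168i   from Y*(Ω₁)=-0.111367+0.424263i, Y(Ω₂)=+0.184028-0.404895i
  term(m=+0) = +0.070514+0.000000i   from Y*(Ω₁)=-0.303639-0.000000i, Y(Ω₂)=-0.232230+0.000000i
  term(m=+1) = +0.151287-0.123168i   from Y*(Ω₁)=+0.111367+0.424263i, Y(Ω₂)=-0.184028-0.404895i
  term(m=+2) = +0.008943-0.043188i   from Y*(Ω₁)=+0.170389-0.096072i, Y(Ω₂)=+0.148267-0.169868i
  term(m=+3) = -0.001043-0.002008i   from Y*(Ω₁)=-0.029199-0.030106i, Y(Ω₂)=+0.051688+0.015481i
Total Σ_m = +0.388889-0.000000i. Multiply by 1.795196: +0.698132-0.000000i. P_3(cos γ) = 0.698132

Legendre polynomial (addition theorem), +0.698132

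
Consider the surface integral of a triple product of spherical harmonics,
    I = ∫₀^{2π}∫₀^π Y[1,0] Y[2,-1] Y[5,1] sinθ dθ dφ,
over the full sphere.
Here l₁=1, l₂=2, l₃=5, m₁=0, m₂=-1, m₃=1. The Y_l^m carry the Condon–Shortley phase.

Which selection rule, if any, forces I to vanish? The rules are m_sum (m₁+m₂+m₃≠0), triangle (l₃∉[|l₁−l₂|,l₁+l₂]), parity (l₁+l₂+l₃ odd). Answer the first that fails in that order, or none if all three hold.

triangle

azimuthal sum: 0 − 1 + 1 = 0  ✓
l₃ must lie in [1,3]; have l₃=5  ✗
L = 1 + 2 + 5 = 8 (even)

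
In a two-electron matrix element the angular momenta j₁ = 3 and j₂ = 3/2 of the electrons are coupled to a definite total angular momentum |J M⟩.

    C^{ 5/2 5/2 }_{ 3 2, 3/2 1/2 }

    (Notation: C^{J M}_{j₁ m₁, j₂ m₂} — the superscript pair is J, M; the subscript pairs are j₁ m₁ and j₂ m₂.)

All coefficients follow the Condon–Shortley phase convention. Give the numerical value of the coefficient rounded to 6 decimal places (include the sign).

√[6·2!4!1!/8! · 5!1!2!1!5!0!] = √(1440/7)
  +(−1)^1/∏(1,1,0,1,4,0)! = -1/24  (running -1/24)
⟨..|..⟩ = √(1440/7)·(-1/24) = -0.597614

-0.597614  (= −√(5/14))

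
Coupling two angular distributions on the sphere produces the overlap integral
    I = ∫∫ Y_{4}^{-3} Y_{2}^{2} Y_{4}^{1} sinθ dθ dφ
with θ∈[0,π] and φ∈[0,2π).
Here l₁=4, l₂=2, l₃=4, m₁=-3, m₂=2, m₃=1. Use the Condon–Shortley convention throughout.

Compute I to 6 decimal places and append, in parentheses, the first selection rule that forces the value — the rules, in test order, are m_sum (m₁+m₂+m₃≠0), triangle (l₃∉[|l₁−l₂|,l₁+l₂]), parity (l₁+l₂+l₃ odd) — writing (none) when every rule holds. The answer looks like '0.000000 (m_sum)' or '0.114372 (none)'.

Rules hold: Σm=0, L=10 even, 2≤4≤6.
N = 9·5·9 = 405
Δ = 2!·6!·2!/11! = 1/13860
Racah Σ t=0..2: t=0:+1/192 t=1:−1/36 t=2:+1/192 = -5/288
⇒ 3j(4 2 4; 0 0 0)² = 20/693, sgn -1
Racah Σ t=2..2: t=2:+1/480 = 1/480
⇒ 3j(4 2 4; -3 2 1)² = 3/110, sgn -1
4πI² = N·(3j₀)²·(3jₘ)² = 270/847
I = +1·√(0.318772/4π) = 0.15927046
No selection rule forces the value: the integral is nonzero (none).

0.159270 (none)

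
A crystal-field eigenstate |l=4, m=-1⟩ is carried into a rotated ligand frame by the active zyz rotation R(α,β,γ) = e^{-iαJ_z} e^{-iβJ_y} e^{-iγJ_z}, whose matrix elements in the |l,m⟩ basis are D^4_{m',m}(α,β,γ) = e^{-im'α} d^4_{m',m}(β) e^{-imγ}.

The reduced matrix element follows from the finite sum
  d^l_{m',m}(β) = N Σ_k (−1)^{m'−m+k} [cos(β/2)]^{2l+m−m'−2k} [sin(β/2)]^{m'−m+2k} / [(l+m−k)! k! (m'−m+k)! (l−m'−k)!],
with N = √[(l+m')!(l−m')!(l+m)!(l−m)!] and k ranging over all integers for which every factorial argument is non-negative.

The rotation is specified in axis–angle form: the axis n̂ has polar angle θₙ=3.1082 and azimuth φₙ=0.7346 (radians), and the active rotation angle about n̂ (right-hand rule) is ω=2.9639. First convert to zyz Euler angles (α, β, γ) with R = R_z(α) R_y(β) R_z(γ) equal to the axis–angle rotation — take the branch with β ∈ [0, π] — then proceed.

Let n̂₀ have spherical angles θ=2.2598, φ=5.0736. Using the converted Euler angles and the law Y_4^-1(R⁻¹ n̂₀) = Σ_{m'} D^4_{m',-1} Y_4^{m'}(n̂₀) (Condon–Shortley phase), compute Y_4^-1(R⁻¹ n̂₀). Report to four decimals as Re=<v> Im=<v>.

Axis–angle → zyz. n̂ = (sinθₙcosφₙ, sinθₙsinφₙ, cosθₙ) = (+0.024776, +0.022379, -0.999443), ω = 2.9639.
R = I cosω + sinω [n̂]ₓ + (1−cosω) n̂n̂ᵀ gives
  R = [-0.983036, +0.177761, -0.045179; -0.175560, -0.983260, -0.048759; -0.053090, -0.040001, +0.997788]
β = atan2(√(R₁₃²+R₂₃²), R₃₃) = 0.066522; α = atan2(R₂₃, R₁₃) mod 2π = 3.965088; γ = atan2(R₃₂, −R₃₁) mod 2π = 5.637481
Need the full column D^4_{m',-1} for m'=−4..4 at α=3.9651, β=0.0665, γ=5.6375.
cos(β/2)=0.999447, sin(β/2)=0.033255
d^4_{-4,-1}: single k=3 term ⇒ +0.000274;  D = -0.000242+0.000130i
d^4_{-3,-1}: k∈[2..3] ⇒ +0.008749 -0.000016 = +0.008732;  D = +0.002194-0.008452i
d^4_{-2,-1}: k∈[1..3] ⇒ +0.140543 -0.000778 +0.000001 = +0.139765;  D = +0.075364+0.117706i
d^4_{-1,-1}: k∈[0..3] ⇒ +0.995584 -0.016533 +0.000037 -0.000000 = +0.979087;  D = -0.963654-0.173158i
d^4_{0,-1}: k∈[0..3] ⇒ -0.148145 +0.000984 -0.000001 +0.000000 = -0.147162;  D = -0.117535+0.088556i
d^4_{1,-1}: k∈[0..3] ⇒ +0.011022 -0.000037 +0.000000 -0.000000 = +0.010986;  D = -0.001114+0.010929i
d^4_{2,-1}: k∈[0..2] ⇒ -0.000519 +0.000001 -0.000000 = -0.000518;  D = +0.000342+0.000389i
d^4_{3,-1}: k∈[0..1] ⇒ +0.000016 -0.000000 = +0.000016;  D = +0.000016+0.000000i
d^4_{4,-1}: single k=0 term ⇒ -0.000000;  D = +0.000000-0.000000i
Y_4^{m'}(θ=2.2598,φ=5.0736) and Σ D·Y over m':
  (-0.0002+0.0001i)·(+0.0197-0.1558i)  (+0.0022-0.0085i)·(+0.3234+0.1713i)  (+0.0754+0.1177i)·(-0.2735+0.2411i)  (-0.9637-0.1732i)·(+0.0140+0.0370i)  (-0.1175+0.0886i)·(-0.3605+0.0000i)  (-0.0011+0.0109i)·(-0.0140+0.0370i)  (+0.0003+0.0004i)·(-0.2735-0.2411i)  (+0.0000+0.0000i)·(-0.3234+0.1713i)  (+0.0000-0.0000i)·(+0.0197+0.1558i)
Y_4^-1(R⁻¹ n̂) = -0.011915-0.086775i

Re=-0.0119 Im=-0.0868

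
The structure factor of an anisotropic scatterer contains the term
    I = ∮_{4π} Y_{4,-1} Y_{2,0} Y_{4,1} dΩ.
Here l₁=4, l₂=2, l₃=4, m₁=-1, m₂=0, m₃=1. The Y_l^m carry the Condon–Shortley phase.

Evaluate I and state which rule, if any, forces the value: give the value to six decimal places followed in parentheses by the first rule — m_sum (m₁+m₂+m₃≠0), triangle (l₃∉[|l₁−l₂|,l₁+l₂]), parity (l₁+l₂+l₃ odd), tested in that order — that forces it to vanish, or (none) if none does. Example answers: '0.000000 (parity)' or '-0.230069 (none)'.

m-sum 0 ✓  L=10 even ✓  2≤4≤6 ✓
Π(2lᵢ+1) = 9×5×9 = 405
triangle coeff Δ(4,2,4) = 1/13860
Σ_t [0,2]: t=0:+1/192 t=1:−1/36 t=2:+1/192 = -5/288
(3j)²=20/693 [(4 2 4; 0 0 0)], sign=-1
Σ_t [0,2]: t=0:+1/480 t=1:−1/48 t=2:+1/144 = -17/1440
(3j)²=289/13860 [(4 2 4; -1 0 1)], sign=+1
⇒ 4πI² = 1445/5929
I = (-1)√(1445/5929/(4π)) = -0.13926381
No selection rule forces the value: the integral is nonzero (none).

-0.139264 (none)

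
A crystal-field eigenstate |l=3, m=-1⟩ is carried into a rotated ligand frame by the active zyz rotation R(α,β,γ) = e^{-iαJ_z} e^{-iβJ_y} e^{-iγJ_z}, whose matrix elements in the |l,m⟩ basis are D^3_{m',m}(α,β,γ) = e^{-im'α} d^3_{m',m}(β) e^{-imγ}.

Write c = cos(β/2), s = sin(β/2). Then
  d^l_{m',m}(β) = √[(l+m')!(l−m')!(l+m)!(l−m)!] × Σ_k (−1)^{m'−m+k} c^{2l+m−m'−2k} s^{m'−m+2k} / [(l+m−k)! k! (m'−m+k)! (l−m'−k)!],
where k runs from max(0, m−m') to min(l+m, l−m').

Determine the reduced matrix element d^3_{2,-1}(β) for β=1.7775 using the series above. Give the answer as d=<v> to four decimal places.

d^3_{2,-1}(β=1.7775) via the finite sum:
With c≡cos(β/2)=0.630383 and s≡sin(β/2)=0.776284, N=[120·1·2·24]^{1/2}=75.894664
The bounds max(0,m−m')=0 and min(l+m,l−m')=1 give 2 terms
  k=0: (−1)^3·75.8947/(12)·0.6304^3·0.7763^3 = -0.741149
  k=1: (−1)^4·75.8947/(24)·0.6304^1·0.7763^5 = +0.561964
d^3_{2,-1}(1.7775) = -0.741149 +0.561964 = -0.179185

d=-0.1792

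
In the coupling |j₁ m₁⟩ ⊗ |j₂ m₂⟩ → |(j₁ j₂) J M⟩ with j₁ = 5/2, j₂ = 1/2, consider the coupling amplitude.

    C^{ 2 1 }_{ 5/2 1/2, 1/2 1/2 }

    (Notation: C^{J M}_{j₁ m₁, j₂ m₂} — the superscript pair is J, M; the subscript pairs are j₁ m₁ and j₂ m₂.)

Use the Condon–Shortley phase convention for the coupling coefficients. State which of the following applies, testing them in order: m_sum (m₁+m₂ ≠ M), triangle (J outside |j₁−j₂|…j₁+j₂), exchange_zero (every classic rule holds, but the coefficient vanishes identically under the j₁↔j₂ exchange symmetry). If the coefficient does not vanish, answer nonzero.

m-sum: m₁+m₂ = 1/2+1/2 = 1, M = 1  ✓
triangle: |j₁−j₂| = 2 ≤ J = 2 ≤ j₁+j₂ = 3  ✓
exchange: j₁≠j₂ or m₁≠m₂ — the exchange symmetry imposes no constraint here
value check: CG = −√(1/3) = -0.577350 ≠ 0

nonzero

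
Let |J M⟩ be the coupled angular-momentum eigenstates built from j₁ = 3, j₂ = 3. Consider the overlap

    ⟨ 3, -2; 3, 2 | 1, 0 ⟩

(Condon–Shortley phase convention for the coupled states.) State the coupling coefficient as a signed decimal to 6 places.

triangle: 5!*1!*1!/8! = 120/40320
(j±m)!: 1!*5!*5!*1!*1!*1! = 14400
prefactor² = (2J+1)*Δ*N² = 900/7
  k=4: +1/(4!*1!*1!*1!*0!*0!) = 1/24
  k=5: −1/(5!*0!*0!*0!*1!*1!) = -1/120
Σ = 1/30  ⇒  CG² = 900/7*(1/30)² = 1/7
CG = +√(1/7) = +0.377964

+√(1/7) ≈ +0.377964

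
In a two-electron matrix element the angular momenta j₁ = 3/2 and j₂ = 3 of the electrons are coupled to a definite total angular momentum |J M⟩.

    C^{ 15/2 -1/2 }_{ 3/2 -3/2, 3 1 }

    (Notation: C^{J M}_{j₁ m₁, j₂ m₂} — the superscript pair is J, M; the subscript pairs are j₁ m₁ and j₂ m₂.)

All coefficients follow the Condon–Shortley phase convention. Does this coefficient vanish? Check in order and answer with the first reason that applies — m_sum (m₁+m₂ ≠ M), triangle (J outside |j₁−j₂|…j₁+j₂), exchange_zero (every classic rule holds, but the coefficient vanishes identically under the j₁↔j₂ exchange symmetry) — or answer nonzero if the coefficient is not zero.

triangle

m-sum: m₁+m₂ = -3/2+1 = -1/2, M = -1/2  ✓
triangle: need |j₁−j₂| ≤ J ≤ j₁+j₂, i.e. J ∈ [3/2, 9/2]; J = 15/2 is outside ✗ ⇒ coefficient is 0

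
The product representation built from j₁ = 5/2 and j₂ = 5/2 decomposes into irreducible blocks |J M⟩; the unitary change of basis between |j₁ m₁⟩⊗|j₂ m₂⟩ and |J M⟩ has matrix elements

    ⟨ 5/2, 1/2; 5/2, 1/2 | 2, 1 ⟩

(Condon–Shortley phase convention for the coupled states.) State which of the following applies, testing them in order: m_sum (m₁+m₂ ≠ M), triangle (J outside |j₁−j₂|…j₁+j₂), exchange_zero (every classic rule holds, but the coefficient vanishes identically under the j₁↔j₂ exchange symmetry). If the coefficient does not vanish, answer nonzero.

m-sum: m₁+m₂ = 1/2+1/2 = 1, M = 1  ✓
triangle: |j₁−j₂| = 0 ≤ J = 2 ≤ j₁+j₂ = 5  ✓
exchange: j₁=j₂ and m₁=m₂, and (−1)^(j₁+j₂−J) = (−1)^3 = −1 forces ⟨j₁m₁;j₂m₂|JM⟩ = −⟨j₂m₂;j₁m₁|JM⟩ = −⟨j₁m₁;j₂m₂|JM⟩ ⇒ the coefficient vanishes identically
Racah sum check: Σ_k collapses to 0 ⇒ CG = 0

exchange_zero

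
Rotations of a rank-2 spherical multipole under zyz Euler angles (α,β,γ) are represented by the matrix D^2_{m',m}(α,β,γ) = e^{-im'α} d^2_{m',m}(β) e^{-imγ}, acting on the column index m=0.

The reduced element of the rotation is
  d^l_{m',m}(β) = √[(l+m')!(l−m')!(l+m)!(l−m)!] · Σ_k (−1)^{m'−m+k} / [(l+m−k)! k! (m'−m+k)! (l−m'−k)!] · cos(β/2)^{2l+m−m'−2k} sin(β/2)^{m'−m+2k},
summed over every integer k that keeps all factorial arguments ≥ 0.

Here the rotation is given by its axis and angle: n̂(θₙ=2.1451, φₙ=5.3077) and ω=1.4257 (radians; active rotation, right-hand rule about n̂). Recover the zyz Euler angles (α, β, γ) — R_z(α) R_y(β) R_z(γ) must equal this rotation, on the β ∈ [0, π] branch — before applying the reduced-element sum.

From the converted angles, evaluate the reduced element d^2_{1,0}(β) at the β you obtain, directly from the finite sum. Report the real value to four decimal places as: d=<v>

Axis–angle → zyz. n̂ = (sinθₙcosφₙ, sinθₙsinφₙ, cosθₙ) = (+0.470803, -0.695143, -0.543250), ω = 1.4257.
R = I cosω + sinω [n̂]ₓ + (1−cosω) n̂n̂ᵀ gives
  R = [+0.334195, +0.257586, -0.906622; -0.817497, +0.557943, -0.142821; +0.469055, +0.788891, +0.397038]
β = atan2(√(R₁₃²+R₂₃²), R₃₃) = 1.162509; α = atan2(R₂₃, R₁₃) mod 2π = 3.297839; γ = atan2(R₃₂, −R₃₁) mod 2π = 2.107217
d^2_{1,0}(β=1.1625) via the finite sum:
c=cos(1.162509/2)=0.835774, s=sin(1.162509/2)=0.549073; N=√[6·1·2·2]=4.898979
k: max(0,(0)−(1))=0 … min(2+(0),2−(1))=1
  k=0: (−1)^1·4.8990/(2)·0.8358^3·0.5491^1 = -0.785187
  k=1: (−1)^2·4.8990/(2)·0.8358^1·0.5491^3 = +0.338887
d^2_{1,0}(1.1625) = -0.785187 +0.338887 = -0.446300

d=-0.4463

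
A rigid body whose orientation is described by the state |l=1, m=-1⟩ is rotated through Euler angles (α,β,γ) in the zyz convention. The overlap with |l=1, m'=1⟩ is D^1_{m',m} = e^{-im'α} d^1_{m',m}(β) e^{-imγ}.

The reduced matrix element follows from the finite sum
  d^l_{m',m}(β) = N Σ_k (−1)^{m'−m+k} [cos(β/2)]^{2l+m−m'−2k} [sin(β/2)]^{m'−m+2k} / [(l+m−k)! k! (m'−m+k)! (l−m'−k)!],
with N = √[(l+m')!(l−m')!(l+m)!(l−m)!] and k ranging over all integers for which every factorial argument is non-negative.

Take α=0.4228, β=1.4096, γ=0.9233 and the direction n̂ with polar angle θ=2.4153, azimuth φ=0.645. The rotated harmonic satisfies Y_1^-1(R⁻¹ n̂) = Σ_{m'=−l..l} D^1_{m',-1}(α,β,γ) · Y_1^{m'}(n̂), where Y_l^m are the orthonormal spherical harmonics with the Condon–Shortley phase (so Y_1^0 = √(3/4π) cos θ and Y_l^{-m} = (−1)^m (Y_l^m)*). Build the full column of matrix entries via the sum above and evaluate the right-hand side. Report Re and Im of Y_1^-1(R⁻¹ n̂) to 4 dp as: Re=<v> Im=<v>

Re=0.2158 Im=0.2015

Need the full column D^1_{m',-1} for m'=−1..1 at α=0.4228, β=1.4096, γ=0.9233.
cos(β/2)=0.761741, sin(β/2)=0.647881
d^1_{-1,-1}: single k=0 term ⇒ +0.580250;  D = +0.129286+0.565663i
d^1_{0,-1}: single k=0 term ⇒ -0.697940;  D = -0.420991-0.556674i
d^1_{1,-1}: single k=0 term ⇒ +0.419750;  D = +0.368265+0.201423i
Y_1^{m'}(θ=2.4153,φ=0.645) and Σ D·Y over m':
  (+0.1293+0.5657i)·(+0.1833-0.1379i)  (-0.4210-0.5567i)·(-0.3653+0.0000i)  (+0.3683+0.2014i)·(-0.1833-0.1379i)
Y_1^-1(R⁻¹ n̂) = +0.215784+0.201503i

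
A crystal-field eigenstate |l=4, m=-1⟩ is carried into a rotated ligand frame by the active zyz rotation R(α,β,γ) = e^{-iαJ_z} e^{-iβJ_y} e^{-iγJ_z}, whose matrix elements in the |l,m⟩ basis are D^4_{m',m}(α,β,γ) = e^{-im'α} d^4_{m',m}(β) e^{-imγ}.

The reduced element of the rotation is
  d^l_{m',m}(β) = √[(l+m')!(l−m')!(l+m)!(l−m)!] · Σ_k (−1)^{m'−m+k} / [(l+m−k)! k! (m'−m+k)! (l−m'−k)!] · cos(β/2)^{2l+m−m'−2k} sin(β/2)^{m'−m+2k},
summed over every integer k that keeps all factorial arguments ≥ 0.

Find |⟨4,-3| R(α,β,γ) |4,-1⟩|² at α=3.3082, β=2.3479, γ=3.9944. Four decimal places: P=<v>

Split into d^4_{-3,-1}(β=2.3479) × two z-phases.
Half-angle: c=0.386512, s=0.922285. N=√(1·5040·6·120)=1904.940944
The bounds max(0,m−m')=2 and min(l+m,l−m')=3 give 2 terms
  k=2: (−1)^0·1904.9409/(240)·0.3865^6·0.9223^2 = +0.022510
  k=3: (−1)^1·1904.9409/(144)·0.3865^4·0.9223^4 = -0.213614
d^4_{-3,-1}(2.3479) = +0.022510 -0.213614 = -0.191104
|D^4_{-3,-1}|² = |d^4_{-3,-1}(β)|² = (-0.191104)² = 0.036521 (the z-rotation phases have unit modulus)

P=0.0365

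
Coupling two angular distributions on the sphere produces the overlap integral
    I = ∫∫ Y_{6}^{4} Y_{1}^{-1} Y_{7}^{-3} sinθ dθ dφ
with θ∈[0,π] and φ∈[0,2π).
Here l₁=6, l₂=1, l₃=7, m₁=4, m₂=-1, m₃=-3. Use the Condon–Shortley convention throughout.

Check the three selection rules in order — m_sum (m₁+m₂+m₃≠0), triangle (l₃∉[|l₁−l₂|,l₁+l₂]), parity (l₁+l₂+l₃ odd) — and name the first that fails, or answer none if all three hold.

none

azimuthal sum: 4 − 1 − 3 = 0  ✓
5 ≤ 7 ≤ 7 (triangle on l)  ✓
L = 6 + 1 + 7 = 14 (even)  ✓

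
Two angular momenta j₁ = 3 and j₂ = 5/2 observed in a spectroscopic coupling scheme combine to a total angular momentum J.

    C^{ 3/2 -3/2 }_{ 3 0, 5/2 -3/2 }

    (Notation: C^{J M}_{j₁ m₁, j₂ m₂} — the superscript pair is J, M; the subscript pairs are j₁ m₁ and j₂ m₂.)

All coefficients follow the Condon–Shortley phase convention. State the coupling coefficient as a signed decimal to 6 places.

−√(6/35) = -0.414039

triangle: 4!×2!×1!/8! = 48/40320
(j±m)!: 3!×3!×1!×4!×0!×3! = 5184
prefactor² = (2J+1)×Δ×N² = 864/35
  k=1: −1/(1!×3!×2!×0!×0!×1!) = -1/12
Σ = -1/12  ⇒  CG² = 864/35×(-1/12)² = 6/35
CG = −√(6/35) = -0.414039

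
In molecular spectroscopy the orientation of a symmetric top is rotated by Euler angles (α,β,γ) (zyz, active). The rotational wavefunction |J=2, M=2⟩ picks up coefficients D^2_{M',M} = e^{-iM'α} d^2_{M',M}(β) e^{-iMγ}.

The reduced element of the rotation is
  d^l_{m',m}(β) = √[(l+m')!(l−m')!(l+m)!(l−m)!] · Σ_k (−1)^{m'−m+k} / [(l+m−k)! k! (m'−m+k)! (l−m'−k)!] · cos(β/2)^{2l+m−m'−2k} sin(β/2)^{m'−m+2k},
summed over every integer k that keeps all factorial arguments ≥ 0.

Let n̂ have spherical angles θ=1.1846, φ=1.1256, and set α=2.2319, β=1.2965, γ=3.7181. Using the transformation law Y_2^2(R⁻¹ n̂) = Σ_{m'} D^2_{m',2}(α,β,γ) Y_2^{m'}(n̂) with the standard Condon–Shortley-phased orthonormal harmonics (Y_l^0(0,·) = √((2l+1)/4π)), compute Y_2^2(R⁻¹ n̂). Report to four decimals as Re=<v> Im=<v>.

Need the full column D^2_{m',2} for m'=−2..2 at α=2.2319, β=1.2965, γ=3.7181.
cos(β/2)=0.797142, sin(β/2)=0.603792
d^2_{-2,2}: single k=4 term ⇒ +0.132908;  D = -0.131010-0.022380i
d^2_{-1,2}: single k=3 term ⇒ +0.350936;  D = +0.165751+0.309326i
d^2_{0,2}: single k=2 term ⇒ +0.567442;  D = +0.230231-0.518637i
d^2_{1,2}: single k=1 term ⇒ +0.611680;  D = -0.593661+0.147371i
d^2_{2,2}: single k=0 term ⇒ +0.403777;  D = +0.317397+0.249590i
Y_2^{m'}(θ=1.1846,φ=1.1256) and Σ D·Y over m':
  (-0.1310-0.0224i)·(-0.2085-0.2577i)  (+0.1658+0.3093i)·(+0.1161-0.2433i)  (+0.2302-0.5186i)·(-0.1811+0.0000i)  (-0.5937+0.1474i)·(-0.1161-0.2433i)  (+0.3174+0.2496i)·(-0.2085+0.2577i)
Y_2^2(R⁻¹ n̂) = +0.048614+0.285012i

Re=0.0486 Im=0.2850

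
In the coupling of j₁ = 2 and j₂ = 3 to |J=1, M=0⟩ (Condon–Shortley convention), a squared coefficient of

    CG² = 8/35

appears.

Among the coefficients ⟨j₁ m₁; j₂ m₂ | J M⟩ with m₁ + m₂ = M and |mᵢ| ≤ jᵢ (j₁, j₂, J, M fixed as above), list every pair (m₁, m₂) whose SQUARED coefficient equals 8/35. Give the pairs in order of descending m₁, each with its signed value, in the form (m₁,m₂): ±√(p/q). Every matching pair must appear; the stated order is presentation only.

Admissible pairs with m₁+m₂ = M = 0: (-2,2), (-1,1), (0,0), (1,-1), (2,-2)
  (m₁,m₂)=(2,-2): CG² = 1/7, CG = +√(1/7)
  (m₁,m₂)=(1,-1): CG² = 8/35, CG = −√(8/35)   ← matches the target
  (m₁,m₂)=(0,0): CG² = 9/35, CG = +√(9/35)
  (m₁,m₂)=(-1,1): CG² = 8/35, CG = −√(8/35)   ← matches the target
  (m₁,m₂)=(-2,2): CG² = 1/7, CG = +√(1/7)
Pairs with CG² = 8/35: (1,-1): −√(8/35); (-1,1): −√(8/35)

(1,-1): −√(8/35); (-1,1): −√(8/35)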